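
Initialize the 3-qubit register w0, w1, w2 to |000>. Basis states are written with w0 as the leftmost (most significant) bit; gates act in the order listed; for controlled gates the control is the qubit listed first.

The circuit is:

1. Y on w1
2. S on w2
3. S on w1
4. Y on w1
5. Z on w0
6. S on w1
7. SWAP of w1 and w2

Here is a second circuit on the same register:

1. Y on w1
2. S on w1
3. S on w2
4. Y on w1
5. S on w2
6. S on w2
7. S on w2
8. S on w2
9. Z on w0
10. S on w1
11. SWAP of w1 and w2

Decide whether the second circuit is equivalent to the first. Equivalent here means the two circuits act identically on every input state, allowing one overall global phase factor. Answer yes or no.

Yes: on every input state the two circuits agree up to one overall phase factor.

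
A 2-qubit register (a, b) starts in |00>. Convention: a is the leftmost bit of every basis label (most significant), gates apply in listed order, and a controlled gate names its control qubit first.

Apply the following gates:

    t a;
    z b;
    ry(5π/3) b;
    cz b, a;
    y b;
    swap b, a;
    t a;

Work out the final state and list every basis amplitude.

The final amplitudes are -I/2 on |00>, 0 on |01>, -sqrt(3)*exp(3*I*pi/4)/2 on |10>, 0 on |11>.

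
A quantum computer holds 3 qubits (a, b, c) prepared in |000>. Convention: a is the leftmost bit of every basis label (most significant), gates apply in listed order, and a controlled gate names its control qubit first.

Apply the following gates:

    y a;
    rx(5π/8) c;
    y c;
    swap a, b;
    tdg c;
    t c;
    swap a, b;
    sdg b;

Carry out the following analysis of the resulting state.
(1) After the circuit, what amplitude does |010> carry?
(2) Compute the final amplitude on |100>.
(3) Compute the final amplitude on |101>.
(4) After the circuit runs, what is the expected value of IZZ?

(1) The final state's coefficient on |010> equals 0. Key observation: the block from step 4 through step 7 cancels to the identity and can be dropped.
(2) The amplitude on |100> is -I*sin(5*pi/16).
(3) |101> carries amplitude -cos(5*pi/16) in the final state.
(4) In the final state, IZZ has expectation sqrt(2 - sqrt(2))/2.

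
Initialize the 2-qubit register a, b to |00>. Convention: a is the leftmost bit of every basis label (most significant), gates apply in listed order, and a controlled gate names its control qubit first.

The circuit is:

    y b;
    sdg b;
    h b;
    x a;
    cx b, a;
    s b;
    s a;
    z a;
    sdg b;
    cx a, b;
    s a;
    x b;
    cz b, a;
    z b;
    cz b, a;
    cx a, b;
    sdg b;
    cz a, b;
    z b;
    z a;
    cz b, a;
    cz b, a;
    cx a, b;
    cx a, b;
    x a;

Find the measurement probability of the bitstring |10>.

Outcome |10> occurs with probability 1/2.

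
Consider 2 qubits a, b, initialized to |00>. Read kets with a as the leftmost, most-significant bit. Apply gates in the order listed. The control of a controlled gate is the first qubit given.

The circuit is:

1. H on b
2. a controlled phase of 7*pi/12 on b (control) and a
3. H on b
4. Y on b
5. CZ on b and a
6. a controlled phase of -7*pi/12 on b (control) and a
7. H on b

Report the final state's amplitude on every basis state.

After the circuit, the state carries amplitude sqrt(2)*I/2 on |00>, -sqrt(2)*I/2 on |01>, 0 on |10>, 0 on |11>.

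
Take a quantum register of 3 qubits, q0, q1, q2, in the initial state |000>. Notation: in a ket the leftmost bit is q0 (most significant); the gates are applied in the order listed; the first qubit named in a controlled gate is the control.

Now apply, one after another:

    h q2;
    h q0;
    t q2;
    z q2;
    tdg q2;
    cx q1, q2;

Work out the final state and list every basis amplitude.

The resulting statevector has amplitude 1/2 on |000>, -1/2 on |001>, 0 on |010>, 0 on |011>, 1/2 on |100>, -1/2 on |101>, 0 on |110>, 0 on |111>.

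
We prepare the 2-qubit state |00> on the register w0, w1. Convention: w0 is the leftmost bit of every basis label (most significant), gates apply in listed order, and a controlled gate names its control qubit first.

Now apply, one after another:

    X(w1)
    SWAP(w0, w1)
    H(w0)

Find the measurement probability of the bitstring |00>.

Outcome |00> occurs with probability 1/2.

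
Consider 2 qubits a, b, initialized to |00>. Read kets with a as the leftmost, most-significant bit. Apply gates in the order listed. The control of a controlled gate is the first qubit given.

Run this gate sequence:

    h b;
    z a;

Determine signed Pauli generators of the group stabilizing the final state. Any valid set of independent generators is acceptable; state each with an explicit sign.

The final state is stabilized by the group generated by +IX, +ZI; other independent generating sets are equally valid.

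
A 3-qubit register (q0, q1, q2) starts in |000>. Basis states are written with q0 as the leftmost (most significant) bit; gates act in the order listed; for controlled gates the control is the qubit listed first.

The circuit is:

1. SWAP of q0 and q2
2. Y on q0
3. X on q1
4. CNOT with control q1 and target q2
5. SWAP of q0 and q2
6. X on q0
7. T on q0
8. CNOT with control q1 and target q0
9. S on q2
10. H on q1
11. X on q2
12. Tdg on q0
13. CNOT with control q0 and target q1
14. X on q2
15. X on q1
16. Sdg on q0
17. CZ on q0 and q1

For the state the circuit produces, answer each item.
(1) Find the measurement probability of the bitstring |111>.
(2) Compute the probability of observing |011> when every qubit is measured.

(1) A full measurement returns |111> with probability 1/2.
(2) The probability of measuring |011> is 0.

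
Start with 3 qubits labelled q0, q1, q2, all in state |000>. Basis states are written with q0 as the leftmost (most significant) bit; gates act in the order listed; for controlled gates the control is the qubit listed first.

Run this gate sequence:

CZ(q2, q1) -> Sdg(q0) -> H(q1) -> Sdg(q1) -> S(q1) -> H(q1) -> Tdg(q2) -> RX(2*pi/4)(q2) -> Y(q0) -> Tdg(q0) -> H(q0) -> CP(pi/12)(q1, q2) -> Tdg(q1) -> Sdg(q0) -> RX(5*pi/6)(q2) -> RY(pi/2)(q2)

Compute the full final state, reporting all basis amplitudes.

After the circuit, the state carries amplitude (sqrt(3) + I)*exp(3*I*pi/4)/4 on |000>, (-sqrt(3) + I)*exp(3*I*pi/4)/4 on |001>, 0 on |010>, 0 on |011>, (-1 + sqrt(3)*I)*exp(3*I*pi/4)/4 on |100>, (sqrt(3) - I)*exp(I*pi/4)/4 on |101>, 0 on |110>, 0 on |111>. Key observation: gates 3-6 undo each other exactly, leaving only the rest of the circuit to track.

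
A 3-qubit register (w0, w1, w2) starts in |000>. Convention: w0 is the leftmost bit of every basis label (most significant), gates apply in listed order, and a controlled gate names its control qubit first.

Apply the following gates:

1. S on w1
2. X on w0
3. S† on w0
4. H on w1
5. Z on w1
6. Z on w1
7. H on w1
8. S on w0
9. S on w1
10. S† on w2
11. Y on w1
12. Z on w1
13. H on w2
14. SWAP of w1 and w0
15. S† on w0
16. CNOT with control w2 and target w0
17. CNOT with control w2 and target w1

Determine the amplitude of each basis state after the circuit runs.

The resulting statevector has amplitude -sqrt(2)/2 on |001>, -sqrt(2)/2 on |110>, and 0 on every other basis state. Key observation: gates 3-8 undo each other exactly, leaving only the rest of the circuit to track.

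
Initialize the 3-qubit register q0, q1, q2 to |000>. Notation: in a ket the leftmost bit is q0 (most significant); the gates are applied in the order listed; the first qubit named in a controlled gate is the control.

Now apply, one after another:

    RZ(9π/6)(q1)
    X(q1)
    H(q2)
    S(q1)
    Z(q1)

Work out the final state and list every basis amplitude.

After the circuit, the state carries amplitude sqrt(2)*exp(3*I*pi/4)/2 on |010>, sqrt(2)*exp(3*I*pi/4)/2 on |011>, and 0 on every other basis state.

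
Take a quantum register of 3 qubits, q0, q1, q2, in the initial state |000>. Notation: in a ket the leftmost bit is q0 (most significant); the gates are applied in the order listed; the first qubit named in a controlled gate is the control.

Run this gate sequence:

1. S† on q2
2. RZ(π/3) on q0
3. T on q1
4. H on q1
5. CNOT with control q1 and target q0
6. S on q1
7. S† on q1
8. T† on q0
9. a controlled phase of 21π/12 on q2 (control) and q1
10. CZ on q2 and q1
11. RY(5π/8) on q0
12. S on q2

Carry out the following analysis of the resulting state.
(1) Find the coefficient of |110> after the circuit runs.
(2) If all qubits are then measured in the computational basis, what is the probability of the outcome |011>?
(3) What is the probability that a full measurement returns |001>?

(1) |110> carries amplitude -sqrt(2)*exp(7*I*pi/12)*cos(5*pi/16)/2 in the final state. Key observation: steps 6-7 multiply out to the identity, so the circuit reduces to the remaining gates.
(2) A full measurement returns |011> with probability 0.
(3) Outcome |001> occurs with probability 0.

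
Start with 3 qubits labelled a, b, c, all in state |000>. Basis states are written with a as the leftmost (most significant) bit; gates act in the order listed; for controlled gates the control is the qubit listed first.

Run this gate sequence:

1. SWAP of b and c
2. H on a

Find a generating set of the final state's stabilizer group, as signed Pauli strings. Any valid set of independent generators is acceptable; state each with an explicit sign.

The final state is stabilized by the group generated by +XII, +IZI, +IIZ; other independent generating sets are equally valid.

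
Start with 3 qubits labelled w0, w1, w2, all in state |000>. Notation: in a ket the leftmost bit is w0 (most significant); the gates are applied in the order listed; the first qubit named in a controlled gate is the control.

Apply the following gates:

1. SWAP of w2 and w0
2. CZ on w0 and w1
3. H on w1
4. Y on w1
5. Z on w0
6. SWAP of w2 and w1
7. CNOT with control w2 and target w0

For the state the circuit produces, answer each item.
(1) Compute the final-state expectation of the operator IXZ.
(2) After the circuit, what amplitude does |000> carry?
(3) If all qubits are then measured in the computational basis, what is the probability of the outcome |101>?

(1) In the final state, IXZ has expectation 0.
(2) The final state's coefficient on |000> equals -sqrt(2)*I/2.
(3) The probability of measuring |101> is 1/2.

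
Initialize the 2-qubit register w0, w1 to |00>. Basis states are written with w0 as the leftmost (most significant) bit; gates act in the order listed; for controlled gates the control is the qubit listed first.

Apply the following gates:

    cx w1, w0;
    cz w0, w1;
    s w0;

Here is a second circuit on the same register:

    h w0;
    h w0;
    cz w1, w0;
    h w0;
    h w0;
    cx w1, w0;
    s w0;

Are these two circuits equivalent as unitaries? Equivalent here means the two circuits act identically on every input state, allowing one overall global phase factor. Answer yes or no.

No — the two circuits implement different unitaries, even allowing a global phase.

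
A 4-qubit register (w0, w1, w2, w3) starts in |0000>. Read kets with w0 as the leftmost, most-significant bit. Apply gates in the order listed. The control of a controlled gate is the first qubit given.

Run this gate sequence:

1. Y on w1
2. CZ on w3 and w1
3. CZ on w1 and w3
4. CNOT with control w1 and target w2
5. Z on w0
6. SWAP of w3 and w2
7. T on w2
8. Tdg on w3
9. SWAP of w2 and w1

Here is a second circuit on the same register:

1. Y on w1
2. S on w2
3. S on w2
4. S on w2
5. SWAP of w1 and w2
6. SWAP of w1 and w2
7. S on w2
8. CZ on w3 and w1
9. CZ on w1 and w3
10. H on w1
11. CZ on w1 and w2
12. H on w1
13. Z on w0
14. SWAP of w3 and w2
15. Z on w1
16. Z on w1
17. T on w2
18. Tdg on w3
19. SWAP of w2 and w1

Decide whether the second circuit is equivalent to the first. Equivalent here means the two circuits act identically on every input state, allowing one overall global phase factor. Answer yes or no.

No: there is an input state on which the two circuits produce genuinely different outputs (not merely differing by a phase).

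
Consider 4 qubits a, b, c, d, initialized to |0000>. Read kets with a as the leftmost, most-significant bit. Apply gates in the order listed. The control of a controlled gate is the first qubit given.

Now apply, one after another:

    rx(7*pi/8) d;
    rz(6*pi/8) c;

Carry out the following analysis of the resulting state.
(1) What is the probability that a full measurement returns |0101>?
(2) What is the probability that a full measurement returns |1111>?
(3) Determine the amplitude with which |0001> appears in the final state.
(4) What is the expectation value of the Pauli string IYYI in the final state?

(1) The probability of measuring |0101> is 0.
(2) Outcome |1111> occurs with probability 0.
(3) The final state's coefficient on |0001> equals -exp(I*pi/8)*cos(pi/16).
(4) The observable IYYI averages to 0.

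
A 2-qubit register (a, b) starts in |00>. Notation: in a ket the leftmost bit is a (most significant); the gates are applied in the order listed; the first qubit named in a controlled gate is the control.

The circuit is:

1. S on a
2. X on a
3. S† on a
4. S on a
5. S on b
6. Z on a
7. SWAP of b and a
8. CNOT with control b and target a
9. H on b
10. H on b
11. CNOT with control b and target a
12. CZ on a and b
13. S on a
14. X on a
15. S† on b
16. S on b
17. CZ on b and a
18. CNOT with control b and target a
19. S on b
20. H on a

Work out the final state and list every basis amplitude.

The final amplitudes are 0 on |00>, sqrt(2)*I/2 on |01>, 0 on |10>, sqrt(2)*I/2 on |11>. Key observation: the block from step 8 through step 11 cancels to the identity and can be dropped.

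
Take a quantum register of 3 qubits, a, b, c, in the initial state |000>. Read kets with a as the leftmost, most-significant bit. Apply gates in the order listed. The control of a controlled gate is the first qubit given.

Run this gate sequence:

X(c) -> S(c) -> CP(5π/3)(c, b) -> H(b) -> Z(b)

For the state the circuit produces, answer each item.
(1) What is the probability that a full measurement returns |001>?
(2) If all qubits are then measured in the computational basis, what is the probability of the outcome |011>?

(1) Outcome |001> occurs with probability 1/2.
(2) A full measurement returns |011> with probability 1/2.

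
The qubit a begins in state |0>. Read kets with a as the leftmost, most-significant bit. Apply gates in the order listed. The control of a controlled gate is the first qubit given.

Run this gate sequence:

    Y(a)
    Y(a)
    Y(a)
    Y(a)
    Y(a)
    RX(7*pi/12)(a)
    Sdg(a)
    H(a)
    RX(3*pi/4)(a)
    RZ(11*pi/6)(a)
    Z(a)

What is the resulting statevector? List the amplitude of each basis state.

The final amplitudes are sqrt(6)*I*exp(-11*I*pi/12)/8 + sqrt(3)*I*exp(-11*I*pi/12)/8 + sqrt(6)*exp(-11*I*pi/12)/8 + sqrt(6)*sqrt(1/2 - sqrt(2)/4)*sqrt(sqrt(2)/4 + 1/2)*exp(-11*I*pi/12)/4 + exp(-11*I*pi/12)/8 + sqrt(2)*sqrt(1/2 - sqrt(2)/4)*sqrt(sqrt(2)/4 + 1/2)*exp(-11*I*pi/12)/4 - sqrt(2)*exp(-11*I*pi/12)/8 - sqrt(3)*exp(-11*I*pi/12)/8 - I*exp(-11*I*pi/12)/8 - sqrt(2)*I*sqrt(1/2 - sqrt(2)/4)*sqrt(sqrt(2)/4 + 1/2)*exp(-11*I*pi/12)/4 - sqrt(2)*I*exp(-11*I*pi/12)/8 - sqrt(6)*I*sqrt(1/2 - sqrt(2)/4)*sqrt(sqrt(2)/4 + 1/2)*exp(-11*I*pi/12)/4 on |0>, sqrt(6)*I*exp(11*I*pi/12)/8 + sqrt(3)*I*exp(11*I*pi/12)/8 + sqrt(6)*I*sqrt(1/2 - sqrt(2)/4)*sqrt(sqrt(2)/4 + 1/2)*exp(11*I*pi/12)/4 + sqrt(2)*I*exp(11*I*pi/12)/8 + I*exp(11*I*pi/12)/8 - sqrt(6)*exp(11*I*pi/12)/8 - sqrt(2)*exp(11*I*pi/12)/8 - sqrt(2)*sqrt(1/2 - sqrt(2)/4)*sqrt(sqrt(2)/4 + 1/2)*exp(11*I*pi/12)/4 + exp(11*I*pi/12)/8 + sqrt(3)*exp(11*I*pi/12)/8 + sqrt(6)*sqrt(1/2 - sqrt(2)/4)*sqrt(sqrt(2)/4 + 1/2)*exp(11*I*pi/12)/4 - sqrt(2)*I*sqrt(1/2 - sqrt(2)/4)*sqrt(sqrt(2)/4 + 1/2)*exp(11*I*pi/12)/4 on |1>. Key observation: gates 2-5 undo each other exactly, leaving only the rest of the circuit to track.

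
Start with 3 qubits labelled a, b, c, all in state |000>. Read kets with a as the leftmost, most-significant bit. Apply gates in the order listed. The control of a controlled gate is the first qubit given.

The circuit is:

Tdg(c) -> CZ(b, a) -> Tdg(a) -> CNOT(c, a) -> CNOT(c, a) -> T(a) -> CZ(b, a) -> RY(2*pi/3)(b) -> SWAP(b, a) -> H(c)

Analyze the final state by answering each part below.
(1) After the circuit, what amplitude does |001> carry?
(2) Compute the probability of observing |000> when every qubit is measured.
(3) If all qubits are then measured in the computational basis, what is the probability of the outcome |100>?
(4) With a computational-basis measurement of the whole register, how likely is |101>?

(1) The amplitude on |001> is sqrt(2)/4.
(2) Outcome |000> occurs with probability 1/8.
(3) Outcome |100> occurs with probability 3/8.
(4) The probability of measuring |101> is 3/8.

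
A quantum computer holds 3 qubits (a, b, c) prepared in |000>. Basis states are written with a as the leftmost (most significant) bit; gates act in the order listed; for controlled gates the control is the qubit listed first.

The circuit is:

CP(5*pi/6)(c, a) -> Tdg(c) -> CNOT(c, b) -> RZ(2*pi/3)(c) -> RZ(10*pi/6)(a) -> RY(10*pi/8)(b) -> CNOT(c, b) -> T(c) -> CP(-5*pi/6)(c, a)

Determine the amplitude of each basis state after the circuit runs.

The resulting statevector has amplitude -sqrt(2 - sqrt(2))*exp(5*I*pi/6)/2 on |000>, sqrt(sqrt(2) + 2)*exp(5*I*pi/6)/2 on |010>, and 0 on every other basis state.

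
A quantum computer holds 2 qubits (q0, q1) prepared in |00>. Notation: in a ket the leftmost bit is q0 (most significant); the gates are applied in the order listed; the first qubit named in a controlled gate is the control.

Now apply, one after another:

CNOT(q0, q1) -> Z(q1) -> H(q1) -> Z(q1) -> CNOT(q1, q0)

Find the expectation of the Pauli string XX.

The expectation value of XX is -1.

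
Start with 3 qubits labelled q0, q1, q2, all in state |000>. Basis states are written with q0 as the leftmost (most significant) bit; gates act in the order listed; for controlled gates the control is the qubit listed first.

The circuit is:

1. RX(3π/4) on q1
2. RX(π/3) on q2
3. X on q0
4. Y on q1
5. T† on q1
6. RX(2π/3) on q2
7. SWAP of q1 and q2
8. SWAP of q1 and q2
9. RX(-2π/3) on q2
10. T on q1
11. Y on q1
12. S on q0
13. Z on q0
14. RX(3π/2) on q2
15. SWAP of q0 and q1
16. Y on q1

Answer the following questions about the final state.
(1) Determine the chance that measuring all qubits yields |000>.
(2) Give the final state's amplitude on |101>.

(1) A full measurement returns |000> with probability -sqrt(2)/8 - sqrt(6)/16 + sqrt(3)/8 + 1/4. Key observation: gates 4-11 undo each other exactly, leaving only the rest of the circuit to track.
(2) The amplitude on |101> is (-sqrt(2) + sqrt(6))*sqrt(sqrt(2) + 2)/8.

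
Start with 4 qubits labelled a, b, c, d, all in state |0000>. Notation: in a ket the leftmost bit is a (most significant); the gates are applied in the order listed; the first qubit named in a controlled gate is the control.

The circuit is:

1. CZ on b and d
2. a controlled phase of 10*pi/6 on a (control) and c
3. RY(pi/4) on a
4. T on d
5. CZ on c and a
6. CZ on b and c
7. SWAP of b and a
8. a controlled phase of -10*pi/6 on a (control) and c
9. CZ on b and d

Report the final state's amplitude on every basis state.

The final amplitudes are sqrt(sqrt(2) + 2)/2 on |0000>, sqrt(2 - sqrt(2))/2 on |0100>, and 0 on every other basis state.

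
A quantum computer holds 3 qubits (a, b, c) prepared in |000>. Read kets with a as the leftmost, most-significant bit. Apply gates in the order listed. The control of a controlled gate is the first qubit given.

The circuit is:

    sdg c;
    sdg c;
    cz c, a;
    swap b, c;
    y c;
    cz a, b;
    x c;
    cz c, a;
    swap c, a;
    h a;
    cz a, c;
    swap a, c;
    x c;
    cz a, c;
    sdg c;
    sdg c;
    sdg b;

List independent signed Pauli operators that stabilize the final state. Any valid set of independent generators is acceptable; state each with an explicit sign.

The final state is stabilized by the group generated by -IIX, +ZII, +IZI; other independent generating sets are equally valid.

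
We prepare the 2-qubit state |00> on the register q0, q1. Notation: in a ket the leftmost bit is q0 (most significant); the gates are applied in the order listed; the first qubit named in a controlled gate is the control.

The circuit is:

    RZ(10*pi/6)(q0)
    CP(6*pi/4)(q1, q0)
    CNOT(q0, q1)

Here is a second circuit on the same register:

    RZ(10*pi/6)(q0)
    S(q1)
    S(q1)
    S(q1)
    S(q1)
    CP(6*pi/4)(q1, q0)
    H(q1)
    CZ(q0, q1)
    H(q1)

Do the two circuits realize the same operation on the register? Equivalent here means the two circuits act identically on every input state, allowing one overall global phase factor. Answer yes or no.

Yes, they are equivalent — the unitaries differ by at most a global phase.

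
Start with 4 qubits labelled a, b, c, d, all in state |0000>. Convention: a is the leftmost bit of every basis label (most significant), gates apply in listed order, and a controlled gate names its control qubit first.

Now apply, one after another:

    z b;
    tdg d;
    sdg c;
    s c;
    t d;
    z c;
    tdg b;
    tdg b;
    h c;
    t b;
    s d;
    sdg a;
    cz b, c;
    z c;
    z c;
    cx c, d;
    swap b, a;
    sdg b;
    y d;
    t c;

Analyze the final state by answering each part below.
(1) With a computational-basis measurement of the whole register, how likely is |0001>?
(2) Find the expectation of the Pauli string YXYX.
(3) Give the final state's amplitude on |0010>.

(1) The probability of measuring |0001> is 1/2. Key observation: the block from step 2 through step 5 cancels to the identity and can be dropped.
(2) The expectation value of YXYX is 0.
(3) The amplitude on |0010> is -sqrt(2)*exp(3*I*pi/4)/2.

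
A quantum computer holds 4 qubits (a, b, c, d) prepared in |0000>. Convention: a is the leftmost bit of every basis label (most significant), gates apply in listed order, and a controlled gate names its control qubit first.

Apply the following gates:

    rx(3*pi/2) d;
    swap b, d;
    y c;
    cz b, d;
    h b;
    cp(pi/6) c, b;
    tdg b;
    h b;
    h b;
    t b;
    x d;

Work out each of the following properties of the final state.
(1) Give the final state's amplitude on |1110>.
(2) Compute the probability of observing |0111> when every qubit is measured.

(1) The amplitude on |1110> is 0. Key observation: steps 7-10 multiply out to the identity, so the circuit reduces to the remaining gates.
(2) The probability of measuring |0111> is 1/2.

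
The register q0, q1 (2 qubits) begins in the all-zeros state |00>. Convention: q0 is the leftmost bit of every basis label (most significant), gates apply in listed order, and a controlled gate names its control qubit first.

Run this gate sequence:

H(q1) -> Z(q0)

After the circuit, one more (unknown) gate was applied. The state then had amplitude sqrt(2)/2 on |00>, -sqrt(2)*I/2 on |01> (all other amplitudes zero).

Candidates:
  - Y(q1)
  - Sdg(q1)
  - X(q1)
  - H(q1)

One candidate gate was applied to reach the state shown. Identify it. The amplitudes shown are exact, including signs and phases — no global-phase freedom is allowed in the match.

It was Sdg(q1) that produced the state shown.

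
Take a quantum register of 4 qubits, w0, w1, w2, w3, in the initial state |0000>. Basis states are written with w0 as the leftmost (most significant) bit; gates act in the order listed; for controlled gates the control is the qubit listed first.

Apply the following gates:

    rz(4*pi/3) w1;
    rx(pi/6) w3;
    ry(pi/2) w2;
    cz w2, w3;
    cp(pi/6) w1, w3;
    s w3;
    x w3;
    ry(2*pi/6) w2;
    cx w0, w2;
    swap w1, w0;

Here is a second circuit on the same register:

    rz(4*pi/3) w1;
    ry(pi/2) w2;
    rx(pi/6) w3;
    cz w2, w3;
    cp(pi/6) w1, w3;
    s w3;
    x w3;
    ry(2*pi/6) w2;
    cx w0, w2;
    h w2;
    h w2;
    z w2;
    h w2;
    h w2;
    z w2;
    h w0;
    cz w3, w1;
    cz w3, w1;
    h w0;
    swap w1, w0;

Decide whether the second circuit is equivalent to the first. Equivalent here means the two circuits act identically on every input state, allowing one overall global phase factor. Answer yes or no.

Yes: on every input state the two circuits agree up to one overall phase factor.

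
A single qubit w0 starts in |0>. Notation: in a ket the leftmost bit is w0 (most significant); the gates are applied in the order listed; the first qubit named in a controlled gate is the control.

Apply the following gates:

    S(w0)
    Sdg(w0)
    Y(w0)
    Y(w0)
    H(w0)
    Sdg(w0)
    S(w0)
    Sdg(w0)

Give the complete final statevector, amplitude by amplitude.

After the circuit, the state carries amplitude sqrt(2)/2 on |0>, -sqrt(2)*I/2 on |1>.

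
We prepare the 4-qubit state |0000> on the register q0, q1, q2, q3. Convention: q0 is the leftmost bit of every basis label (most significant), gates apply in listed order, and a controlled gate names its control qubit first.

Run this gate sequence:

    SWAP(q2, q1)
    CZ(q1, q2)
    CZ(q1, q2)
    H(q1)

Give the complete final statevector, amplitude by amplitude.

The final amplitudes are sqrt(2)/2 on |0000>, sqrt(2)/2 on |0100>, and 0 on every other basis state. Key observation: the block from step 2 through step 3 cancels to the identity and can be dropped.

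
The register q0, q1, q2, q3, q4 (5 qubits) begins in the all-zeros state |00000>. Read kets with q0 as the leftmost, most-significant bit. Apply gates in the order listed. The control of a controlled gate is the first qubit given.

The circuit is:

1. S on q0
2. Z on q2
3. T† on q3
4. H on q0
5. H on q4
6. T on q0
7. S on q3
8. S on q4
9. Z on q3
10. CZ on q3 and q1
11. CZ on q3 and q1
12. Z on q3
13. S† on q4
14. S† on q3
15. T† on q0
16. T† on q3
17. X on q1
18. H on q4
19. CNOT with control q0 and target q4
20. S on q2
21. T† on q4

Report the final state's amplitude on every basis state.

The resulting statevector has amplitude sqrt(2)/2 on |01000>, -sqrt(2)*exp(3*I*pi/4)/2 on |11001>, and 0 on every other basis state. Key observation: steps 7-14 multiply out to the identity, so the circuit reduces to the remaining gates.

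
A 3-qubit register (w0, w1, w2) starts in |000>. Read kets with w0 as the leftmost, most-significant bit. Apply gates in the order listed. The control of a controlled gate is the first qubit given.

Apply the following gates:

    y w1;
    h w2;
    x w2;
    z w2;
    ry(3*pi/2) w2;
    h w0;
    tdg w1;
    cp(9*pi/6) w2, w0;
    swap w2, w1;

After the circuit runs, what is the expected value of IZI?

The expectation value of IZI is -1.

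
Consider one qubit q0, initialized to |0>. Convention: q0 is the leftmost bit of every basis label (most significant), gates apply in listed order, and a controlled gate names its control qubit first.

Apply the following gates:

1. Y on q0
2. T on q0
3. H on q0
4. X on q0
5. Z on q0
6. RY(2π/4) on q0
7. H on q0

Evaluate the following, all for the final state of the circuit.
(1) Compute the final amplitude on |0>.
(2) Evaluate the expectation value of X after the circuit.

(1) The final state's coefficient on |0> equals -sqrt(2)*exp(3*I*pi/4)/2.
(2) The expectation value of X is -1.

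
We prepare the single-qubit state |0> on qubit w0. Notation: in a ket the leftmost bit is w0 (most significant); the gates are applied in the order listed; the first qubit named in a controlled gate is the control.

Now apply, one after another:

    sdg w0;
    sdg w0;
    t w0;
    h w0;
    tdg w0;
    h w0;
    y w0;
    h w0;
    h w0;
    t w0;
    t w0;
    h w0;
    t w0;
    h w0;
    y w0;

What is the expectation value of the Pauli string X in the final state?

The observable X averages to sqrt(2)/2.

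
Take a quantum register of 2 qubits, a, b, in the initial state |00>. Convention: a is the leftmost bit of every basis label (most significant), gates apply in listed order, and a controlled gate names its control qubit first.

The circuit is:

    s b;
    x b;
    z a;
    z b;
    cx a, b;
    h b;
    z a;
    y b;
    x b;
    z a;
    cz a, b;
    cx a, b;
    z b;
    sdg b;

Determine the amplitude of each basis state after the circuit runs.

The resulting statevector has amplitude -sqrt(2)*I/2 on |00>, sqrt(2)/2 on |01>, 0 on |10>, 0 on |11>.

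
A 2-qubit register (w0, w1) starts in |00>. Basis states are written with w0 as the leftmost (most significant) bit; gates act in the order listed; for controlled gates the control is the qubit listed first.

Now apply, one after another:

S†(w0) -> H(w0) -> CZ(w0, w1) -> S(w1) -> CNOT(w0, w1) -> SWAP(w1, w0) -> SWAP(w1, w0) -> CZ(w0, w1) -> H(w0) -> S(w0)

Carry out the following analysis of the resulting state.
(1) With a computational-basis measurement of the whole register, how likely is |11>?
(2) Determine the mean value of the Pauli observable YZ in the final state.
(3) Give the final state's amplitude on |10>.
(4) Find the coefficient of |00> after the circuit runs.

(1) The probability of measuring |11> is 1/4.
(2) The observable YZ averages to 1.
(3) |10> carries amplitude I/2 in the final state.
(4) The final state's coefficient on |00> equals 1/2.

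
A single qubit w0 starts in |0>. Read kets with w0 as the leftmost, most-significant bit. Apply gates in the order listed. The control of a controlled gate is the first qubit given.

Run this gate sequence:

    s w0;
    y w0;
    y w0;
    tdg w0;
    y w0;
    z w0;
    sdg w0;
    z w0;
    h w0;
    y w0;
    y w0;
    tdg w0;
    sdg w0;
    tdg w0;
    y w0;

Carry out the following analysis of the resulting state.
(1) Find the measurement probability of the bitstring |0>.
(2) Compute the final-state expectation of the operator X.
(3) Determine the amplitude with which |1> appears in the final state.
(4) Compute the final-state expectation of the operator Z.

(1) The probability of measuring |0> is 1/2.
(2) The observable X averages to -1.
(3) The final state's coefficient on |1> equals sqrt(2)*I/2.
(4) The observable Z averages to 0.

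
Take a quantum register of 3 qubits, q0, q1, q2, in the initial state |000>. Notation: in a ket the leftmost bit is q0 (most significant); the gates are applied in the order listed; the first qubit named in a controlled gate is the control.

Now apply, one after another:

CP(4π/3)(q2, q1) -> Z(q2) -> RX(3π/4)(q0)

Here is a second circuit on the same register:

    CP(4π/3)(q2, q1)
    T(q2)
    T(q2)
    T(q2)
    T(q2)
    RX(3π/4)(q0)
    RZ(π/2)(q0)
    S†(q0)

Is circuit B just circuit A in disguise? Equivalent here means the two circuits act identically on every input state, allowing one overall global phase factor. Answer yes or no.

Yes: on every input state the two circuits agree up to one overall phase factor.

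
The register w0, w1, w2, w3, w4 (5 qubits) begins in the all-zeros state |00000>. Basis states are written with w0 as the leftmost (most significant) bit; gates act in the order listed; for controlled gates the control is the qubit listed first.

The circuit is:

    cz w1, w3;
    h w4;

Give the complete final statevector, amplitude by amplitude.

The final amplitudes are sqrt(2)/2 on |00000>, sqrt(2)/2 on |00001>, and 0 on every other basis state.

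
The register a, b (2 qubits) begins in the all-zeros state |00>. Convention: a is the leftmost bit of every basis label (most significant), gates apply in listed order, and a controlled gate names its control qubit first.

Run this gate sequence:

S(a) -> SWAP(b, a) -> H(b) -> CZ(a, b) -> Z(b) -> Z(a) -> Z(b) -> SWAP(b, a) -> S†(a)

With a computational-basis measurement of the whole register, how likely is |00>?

Outcome |00> occurs with probability 1/2.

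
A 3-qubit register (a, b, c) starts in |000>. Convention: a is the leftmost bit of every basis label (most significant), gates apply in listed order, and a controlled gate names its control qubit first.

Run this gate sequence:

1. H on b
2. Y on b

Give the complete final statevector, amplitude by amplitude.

The resulting statevector has amplitude -sqrt(2)*I/2 on |000>, sqrt(2)*I/2 on |010>, and 0 on every other basis state.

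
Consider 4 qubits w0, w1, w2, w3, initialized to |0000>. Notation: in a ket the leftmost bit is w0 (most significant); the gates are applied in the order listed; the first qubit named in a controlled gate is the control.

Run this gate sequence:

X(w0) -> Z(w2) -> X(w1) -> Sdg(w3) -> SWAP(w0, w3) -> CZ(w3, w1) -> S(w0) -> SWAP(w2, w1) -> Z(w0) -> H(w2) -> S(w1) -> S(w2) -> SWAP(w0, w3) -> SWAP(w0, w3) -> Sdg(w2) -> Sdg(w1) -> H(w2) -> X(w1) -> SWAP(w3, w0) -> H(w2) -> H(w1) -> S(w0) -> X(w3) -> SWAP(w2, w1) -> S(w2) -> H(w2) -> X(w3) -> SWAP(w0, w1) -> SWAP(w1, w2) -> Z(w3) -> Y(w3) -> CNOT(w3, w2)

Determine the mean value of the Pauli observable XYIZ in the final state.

In the final state, XYIZ has expectation 1. Key observation: gates 10-17 undo each other exactly, leaving only the rest of the circuit to track.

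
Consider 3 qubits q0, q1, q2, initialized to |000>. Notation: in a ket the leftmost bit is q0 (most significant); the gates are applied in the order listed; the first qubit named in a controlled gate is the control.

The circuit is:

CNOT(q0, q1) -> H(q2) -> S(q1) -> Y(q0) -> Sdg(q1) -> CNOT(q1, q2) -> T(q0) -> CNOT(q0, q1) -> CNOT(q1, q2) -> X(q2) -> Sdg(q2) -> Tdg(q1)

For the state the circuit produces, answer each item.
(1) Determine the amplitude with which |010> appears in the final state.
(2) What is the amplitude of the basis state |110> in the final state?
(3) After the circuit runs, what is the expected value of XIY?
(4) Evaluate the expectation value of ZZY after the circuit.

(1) The amplitude on |010> is 0.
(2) |110> carries amplitude sqrt(2)*I/2 in the final state.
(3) In the final state, XIY has expectation 0.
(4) The observable ZZY averages to -1.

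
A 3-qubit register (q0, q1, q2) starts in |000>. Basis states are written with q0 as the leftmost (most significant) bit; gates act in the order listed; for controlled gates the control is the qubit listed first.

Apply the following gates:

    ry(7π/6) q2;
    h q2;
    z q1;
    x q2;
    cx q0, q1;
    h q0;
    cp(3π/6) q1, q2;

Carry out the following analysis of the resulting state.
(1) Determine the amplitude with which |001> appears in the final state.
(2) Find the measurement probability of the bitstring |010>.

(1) The final state's coefficient on |001> equals sqrt(2)/4.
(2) A full measurement returns |010> with probability 0.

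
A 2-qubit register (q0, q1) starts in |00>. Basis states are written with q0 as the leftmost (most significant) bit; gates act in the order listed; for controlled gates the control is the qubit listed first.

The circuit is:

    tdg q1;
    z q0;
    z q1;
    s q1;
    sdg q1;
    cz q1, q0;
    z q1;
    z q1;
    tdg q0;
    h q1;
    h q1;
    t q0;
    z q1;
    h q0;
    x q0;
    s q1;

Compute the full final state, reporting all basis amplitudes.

After the circuit, the state carries amplitude sqrt(2)/2 on |00>, 0 on |01>, sqrt(2)/2 on |10>, 0 on |11>. Key observation: the block from step 8 through step 13 cancels to the identity and can be dropped.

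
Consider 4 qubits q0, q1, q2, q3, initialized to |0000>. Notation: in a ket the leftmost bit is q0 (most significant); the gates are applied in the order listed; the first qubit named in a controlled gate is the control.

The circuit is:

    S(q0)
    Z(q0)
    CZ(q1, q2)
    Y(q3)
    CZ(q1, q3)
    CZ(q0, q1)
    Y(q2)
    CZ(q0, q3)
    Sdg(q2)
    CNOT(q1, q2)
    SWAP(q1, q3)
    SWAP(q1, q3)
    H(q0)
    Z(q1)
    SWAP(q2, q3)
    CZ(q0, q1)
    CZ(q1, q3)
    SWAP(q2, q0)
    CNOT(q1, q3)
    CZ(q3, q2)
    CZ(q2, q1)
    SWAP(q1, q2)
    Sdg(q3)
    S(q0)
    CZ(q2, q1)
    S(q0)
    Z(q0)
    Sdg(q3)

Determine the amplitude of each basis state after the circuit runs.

After the circuit, the state carries amplitude -sqrt(2)*I/2 on |1001>, sqrt(2)*I/2 on |1101>, and 0 on every other basis state. Key observation: gates 11-12 undo each other exactly, leaving only the rest of the circuit to track.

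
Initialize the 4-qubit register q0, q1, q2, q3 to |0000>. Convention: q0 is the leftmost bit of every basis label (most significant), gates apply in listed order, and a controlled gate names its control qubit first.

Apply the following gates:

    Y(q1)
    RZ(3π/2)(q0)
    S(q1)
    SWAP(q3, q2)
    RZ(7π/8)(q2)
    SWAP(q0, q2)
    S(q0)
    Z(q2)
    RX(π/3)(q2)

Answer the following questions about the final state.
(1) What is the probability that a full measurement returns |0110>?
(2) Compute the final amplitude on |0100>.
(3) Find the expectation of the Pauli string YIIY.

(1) Outcome |0110> occurs with probability 1/4.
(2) |0100> carries amplitude -sqrt(3)*exp(13*I*pi/16)/2 in the final state.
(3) In the final state, YIIY has expectation 0.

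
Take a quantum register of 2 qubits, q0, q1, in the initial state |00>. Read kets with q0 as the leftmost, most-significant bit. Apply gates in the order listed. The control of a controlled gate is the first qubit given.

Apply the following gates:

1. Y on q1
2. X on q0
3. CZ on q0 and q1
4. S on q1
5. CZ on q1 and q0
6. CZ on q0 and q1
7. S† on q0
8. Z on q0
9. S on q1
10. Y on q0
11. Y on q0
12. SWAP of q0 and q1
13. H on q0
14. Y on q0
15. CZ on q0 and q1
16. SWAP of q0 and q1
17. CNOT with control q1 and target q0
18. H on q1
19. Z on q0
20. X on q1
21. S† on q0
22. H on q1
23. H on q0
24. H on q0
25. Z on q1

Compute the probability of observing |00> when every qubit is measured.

A full measurement returns |00> with probability 0.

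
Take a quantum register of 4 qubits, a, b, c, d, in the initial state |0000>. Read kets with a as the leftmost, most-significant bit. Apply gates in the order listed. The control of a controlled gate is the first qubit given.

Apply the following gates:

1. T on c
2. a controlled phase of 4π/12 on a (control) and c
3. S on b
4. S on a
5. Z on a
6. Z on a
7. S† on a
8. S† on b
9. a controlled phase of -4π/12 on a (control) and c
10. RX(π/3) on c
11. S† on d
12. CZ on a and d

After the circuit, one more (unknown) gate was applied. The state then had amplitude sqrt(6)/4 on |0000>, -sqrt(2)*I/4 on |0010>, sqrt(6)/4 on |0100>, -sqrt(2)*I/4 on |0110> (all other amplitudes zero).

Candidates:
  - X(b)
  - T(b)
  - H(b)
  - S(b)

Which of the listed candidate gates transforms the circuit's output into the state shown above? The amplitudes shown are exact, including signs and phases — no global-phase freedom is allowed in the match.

The applied gate was H(b). Key observation: gates 2-9 undo each other exactly, leaving only the rest of the circuit to track.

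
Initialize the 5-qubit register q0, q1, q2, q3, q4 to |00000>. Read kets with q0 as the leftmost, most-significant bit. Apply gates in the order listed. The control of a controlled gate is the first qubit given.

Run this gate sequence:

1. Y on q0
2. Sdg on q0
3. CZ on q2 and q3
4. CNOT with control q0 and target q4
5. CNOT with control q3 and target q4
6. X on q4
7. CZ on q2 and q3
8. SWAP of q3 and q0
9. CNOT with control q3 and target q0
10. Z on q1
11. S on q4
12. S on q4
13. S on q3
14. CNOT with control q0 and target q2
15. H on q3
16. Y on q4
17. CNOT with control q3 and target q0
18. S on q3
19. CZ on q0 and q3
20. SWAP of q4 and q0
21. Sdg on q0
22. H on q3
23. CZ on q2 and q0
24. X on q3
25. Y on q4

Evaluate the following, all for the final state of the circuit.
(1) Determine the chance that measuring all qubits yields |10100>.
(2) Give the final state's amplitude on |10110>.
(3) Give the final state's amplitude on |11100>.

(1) The probability of measuring |10100> is 1/4.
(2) |10110> carries amplitude -1/2 in the final state.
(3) The amplitude on |11100> is 0.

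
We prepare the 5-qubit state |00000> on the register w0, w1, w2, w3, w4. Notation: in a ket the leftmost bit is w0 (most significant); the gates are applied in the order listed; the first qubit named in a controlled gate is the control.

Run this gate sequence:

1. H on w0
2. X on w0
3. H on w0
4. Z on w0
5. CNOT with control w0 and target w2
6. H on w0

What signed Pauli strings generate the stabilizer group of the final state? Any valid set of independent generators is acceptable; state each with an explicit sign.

One valid set of independent stabilizer generators is +XIIII, +IZIII, +IIZII, +IIIZI, +IIIIZ (any independent generating set of the same group is equally correct). Key observation: the block from step 1 through step 4 cancels to the identity and can be dropped.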